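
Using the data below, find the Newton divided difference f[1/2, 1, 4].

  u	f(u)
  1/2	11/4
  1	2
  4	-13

f[1/2,1] = (2 - 11/4) / (1 - 1/2) = -3/2
f[1,4] = (-13 - 2) / (4 - 1) = -5
f[1/2,1,4] = (-5 - (-3/2)) / (4 - 1/2) = -1

-1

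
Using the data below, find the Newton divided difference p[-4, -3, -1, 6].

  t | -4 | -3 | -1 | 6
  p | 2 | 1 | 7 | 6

p[-4,-3] = (1 - 2) / (-3 - (-4)) = -1
p[-3,-1] = (7 - 1) / (-1 - (-3)) = 3
p[-1,6] = (6 - 7) / (6 - (-1)) = -1/7
p[-4,-3,-1] = (3 - (-1)) / (-1 - (-4)) = 4/3
p[-3,-1,6] = (-1/7 - 3) / (6 - (-3)) = -22/63
p[-4,-3,-1,6] = (-22/63 - 4/3) / (6 - (-4)) = -53/315

-53/315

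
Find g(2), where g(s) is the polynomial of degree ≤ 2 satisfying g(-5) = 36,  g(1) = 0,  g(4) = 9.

1

Evaluate each Lagrange basis at s = 2:
L_0(2) = (1)·(-2)/[(-6)·(-9)] = -1/27
L_1(2) = (7)·(-2)/[(6)·(-3)] = 7/9
L_2(2) = (7)·(1)/[(9)·(3)] = 7/27
Sum: 36·(-1/27) + 0 + 9·(7/27) = 1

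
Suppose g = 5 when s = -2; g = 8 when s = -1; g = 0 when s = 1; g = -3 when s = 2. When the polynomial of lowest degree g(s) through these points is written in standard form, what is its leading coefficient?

2/3

Build the Lagrange basis polynomials:
L_0(s) = (s + 1)(s - 1)(s - 2) / [-12] = -(1/12)s^3 + (1/6)s^2 + (1/12)s - 1/6
L_1(s) = (s + 2)(s - 1)(s - 2) / [6] = (1/6)s^3 - (1/6)s^2 - (2/3)s + 2/3
L_2(s) = (s + 2)(s + 1)(s - 2) / [-6] = -(1/6)s^3 - (1/6)s^2 + (2/3)s + 2/3
L_3(s) = (s + 2)(s + 1)(s - 1) / [12] = (1/12)s^3 + (1/6)s^2 - (1/12)s - 1/6
g(s) = 5·L_0 + 8·L_1 + 0·L_2 + (-3)·L_3
Only the coefficient of s^3 is needed; take it from each L_i and combine:
5·(-1/12) + 8·(1/6) + 0·(-1/6) + (-3)·(1/12) = 2/3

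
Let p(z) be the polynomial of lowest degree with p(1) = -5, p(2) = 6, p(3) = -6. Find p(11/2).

L_0(11/2) = (7/2)·(5/2)/[(-1)·(-2)] = 35/8
L_1(11/2) = (9/2)·(5/2)/[(1)·(-1)] = -45/4
L_2(11/2) = (9/2)·(7/2)/[(2)·(1)] = 63/8
Sum: (-5)·(35/8) + 6·(-45/4) + (-6)·(63/8) = -1093/8

-1093/8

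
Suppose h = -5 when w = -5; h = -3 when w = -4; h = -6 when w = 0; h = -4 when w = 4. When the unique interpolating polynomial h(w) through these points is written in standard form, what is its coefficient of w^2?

L_0(w) = (w + 4)w(w - 4) / [-45] = -(1/45)w^3 + (16/45)w
L_1(w) = (w + 5)w(w - 4) / [32] = (1/32)w^3 + (1/32)w^2 - (5/8)w
L_2(w) = (w + 5)(w + 4)(w - 4) / [-80] = -(1/80)w^3 - (1/16)w^2 + (1/5)w + 1
L_3(w) = (w + 5)(w + 4)w / [288] = (1/288)w^3 + (1/32)w^2 + (5/72)w
h(w) = (-5)·L_0 + (-3)·L_1 + (-6)·L_2 + (-4)·L_3
Only the coefficient of w^2 is needed; take it from each L_i and combine:
(-5)·(0) + (-3)·(1/32) + (-6)·(-1/16) + (-4)·(1/32) = 5/32

5/32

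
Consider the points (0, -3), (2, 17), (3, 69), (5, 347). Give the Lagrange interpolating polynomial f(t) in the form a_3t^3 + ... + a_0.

Build the Lagrange basis polynomials:
L_0(t) = (t - 2)(t - 3)(t - 5) / [-30] = -(1/30)t^3 + (1/3)t^2 - (31/30)t + 1
L_1(t) = t(t - 3)(t - 5) / [6] = (1/6)t^3 - (4/3)t^2 + (5/2)t
L_2(t) = t(t - 2)(t - 5) / [-6] = -(1/6)t^3 + (7/6)t^2 - (5/3)t
L_3(t) = t(t - 2)(t - 3) / [30] = (1/30)t^3 - (1/6)t^2 + (1/5)t
f(t) = (-3)·L_0 + 17·L_1 + 69·L_2 + 347·L_3
  (-3)·L_0(t) = (1/10)t^3 - t^2 + (31/10)t - 3
  17·L_1(t) = (17/6)t^3 - (68/3)t^2 + (85/2)t
  69·L_2(t) = -(23/2)t^3 + (161/2)t^2 - 115t
  347·L_3(t) = (347/30)t^3 - (347/6)t^2 + (347/5)t
Adding term by term: 3t^3 - t^2 - 3

f(t) = 3t^3 - t^2 - 3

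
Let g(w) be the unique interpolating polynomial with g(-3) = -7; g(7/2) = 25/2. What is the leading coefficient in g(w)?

L_0(w) = (w - 7/2) / [-13/2] = -(2/13)w + 7/13
L_1(w) = (w + 3) / [13/2] = (2/13)w + 6/13
g(w) = (-7)·L_0 + (25/2)·L_1
Only the coefficient of w is needed; take it from each L_i and combine:
(-7)·(-2/13) + (25/2)·(2/13) = 3

3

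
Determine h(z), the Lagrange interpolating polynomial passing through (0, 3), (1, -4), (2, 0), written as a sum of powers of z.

L_0(z) = (z - 1)(z - 2) / [2] = (1/2)z^2 - (3/2)z + 1
L_1(z) = z(z - 2) / [-1] = -z^2 + 2z
L_2(z) = z(z - 1) / [2] = (1/2)z^2 - (1/2)z
h(z) = 3·L_0 + (-4)·L_1 + 0·L_2
  3·L_0(z) = (3/2)z^2 - (9/2)z + 3
  (-4)·L_1(z) = 4z^2 - 8z
  0·L_2(z) = 0
Adding term by term: (11/2)z^2 - (25/2)z + 3

h(z) = (11/2)z^2 - (25/2)z + 3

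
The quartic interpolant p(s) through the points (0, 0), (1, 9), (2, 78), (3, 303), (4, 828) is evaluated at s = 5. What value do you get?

Using Newton's divided-difference form:
p[0,1] = (9 - 0) / (1 - 0) = 9
p[1,2] = (78 - 9) / (2 - 1) = 69
p[2,3] = (303 - 78) / (3 - 2) = 225
p[3,4] = (828 - 303) / (4 - 3) = 525
p[0,1,2] = (69 - 9) / (2 - 0) = 30
p[1,2,3] = (225 - 69) / (3 - 1) = 78
p[2,3,4] = (525 - 225) / (4 - 2) = 150
p[0,1,2,3] = (78 - 30) / (3 - 0) = 16
p[1,2,3,4] = (150 - 78) / (4 - 1) = 24
p[0,1,2,3,4] = (24 - 16) / (4 - 0) = 2
p(5) = 0 + 9·(5) + 30·(5)·(4) + 16·(5)·(4)·(3) + 2·(5)·(4)·(3)·(2) = 1845

1845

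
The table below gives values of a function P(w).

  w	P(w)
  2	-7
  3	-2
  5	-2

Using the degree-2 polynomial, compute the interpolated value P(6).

-7

Using Newton's divided-difference form:
P[2,3] = (-2 - (-7)) / (3 - 2) = 5
P[3,5] = (-2 - (-2)) / (5 - 3) = 0
P[2,3,5] = (0 - 5) / (5 - 2) = -5/3
P(6) = -7 + 5·(4) + (-5/3)·(4)·(3) = -7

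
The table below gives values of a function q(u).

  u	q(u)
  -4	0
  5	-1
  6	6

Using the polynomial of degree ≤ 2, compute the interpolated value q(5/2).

Evaluate each Lagrange basis at u = 5/2:
L_0(5/2) = (-5/2)·(-7/2)/[(-9)·(-10)] = 7/72
L_1(5/2) = (13/2)·(-7/2)/[(9)·(-1)] = 91/36
L_2(5/2) = (13/2)·(-5/2)/[(10)·(1)] = -13/8
Sum: 0 + (-1)·(91/36) + 6·(-13/8) = -221/18

-221/18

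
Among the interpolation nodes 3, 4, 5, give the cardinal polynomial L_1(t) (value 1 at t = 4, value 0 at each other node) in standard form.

L_1(t) = -t^2 + 8t - 15

L_1(t) = (t - 3)(t - 5) / [(1)·(-1)]
       = (t^2 - 8t + 15) / (-1)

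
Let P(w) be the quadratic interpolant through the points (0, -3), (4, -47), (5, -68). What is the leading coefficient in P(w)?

-2

The leading coefficient equals the top divided difference P[0,4,5].
P[0,4] = (-47 - (-3)) / (4 - 0) = -11
P[4,5] = (-68 - (-47)) / (5 - 4) = -21
P[0,4,5] = (-21 - (-11)) / (5 - 0) = -2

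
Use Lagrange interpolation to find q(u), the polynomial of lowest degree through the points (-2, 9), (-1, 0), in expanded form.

q(u) = -9u - 9

Build the Lagrange basis polynomials:
L_0(u) = (u + 1) / [-1] = -u - 1
L_1(u) = (u + 2) / [1] = u + 2
q(u) = 9·L_0 + 0·L_1
  9·L_0(u) = -9u - 9
  0·L_1(u) = 0
Adding term by term: -9u - 9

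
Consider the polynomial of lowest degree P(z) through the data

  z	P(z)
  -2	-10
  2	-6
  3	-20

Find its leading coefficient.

The leading coefficient equals the top divided difference P[-2,2,3].
P[-2,2] = (-6 - (-10)) / (2 - (-2)) = 1
P[2,3] = (-20 - (-6)) / (3 - 2) = -14
P[-2,2,3] = (-14 - 1) / (3 - (-2)) = -3

-3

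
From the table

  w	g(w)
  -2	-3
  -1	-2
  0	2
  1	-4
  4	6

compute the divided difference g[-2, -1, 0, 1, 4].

g[-2,-1] = (-2 - (-3)) / (-1 - (-2)) = 1
g[-1,0] = (2 - (-2)) / (0 - (-1)) = 4
g[0,1] = (-4 - 2) / (1 - 0) = -6
g[1,4] = (6 - (-4)) / (4 - 1) = 10/3
g[-2,-1,0] = (4 - 1) / (0 - (-2)) = 3/2
g[-1,0,1] = (-6 - 4) / (1 - (-1)) = -5
g[0,1,4] = (10/3 - (-6)) / (4 - 0) = 7/3
g[-2,-1,0,1] = (-5 - 3/2) / (1 - (-2)) = -13/6
g[-1,0,1,4] = (7/3 - (-5)) / (4 - (-1)) = 22/15
g[-2,-1,0,1,4] = (22/15 - (-13/6)) / (4 - (-2)) = 109/180

109/180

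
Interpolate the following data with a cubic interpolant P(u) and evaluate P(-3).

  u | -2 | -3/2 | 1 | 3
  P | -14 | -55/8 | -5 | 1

-41

Evaluate each Lagrange basis at u = -3:
L_0(-3) = (-3/2)·(-4)·(-6)/[(-1/2)·(-3)·(-5)] = 24/5
L_1(-3) = (-1)·(-4)·(-6)/[(1/2)·(-5/2)·(-9/2)] = -64/15
L_2(-3) = (-1)·(-3/2)·(-6)/[(3)·(5/2)·(-2)] = 3/5
L_3(-3) = (-1)·(-3/2)·(-4)/[(5)·(9/2)·(2)] = -2/15
Sum: (-14)·(24/5) + (-55/8)·(-64/15) + (-5)·(3/5) + 1·(-2/15) = -41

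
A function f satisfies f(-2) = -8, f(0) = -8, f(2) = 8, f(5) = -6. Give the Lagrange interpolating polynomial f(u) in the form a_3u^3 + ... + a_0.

f(u) = -(68/105)u^3 + 2u^2 + (692/105)u - 8

Build the Lagrange basis polynomials:
L_0(u) = u(u - 2)(u - 5) / [-56] = -(1/56)u^3 + (1/8)u^2 - (5/28)u
L_1(u) = (u + 2)(u - 2)(u - 5) / [20] = (1/20)u^3 - (1/4)u^2 - (1/5)u + 1
L_2(u) = (u + 2)u(u - 5) / [-24] = -(1/24)u^3 + (1/8)u^2 + (5/12)u
L_3(u) = (u + 2)u(u - 2) / [105] = (1/105)u^3 - (4/105)u
f(u) = (-8)·L_0 + (-8)·L_1 + 8·L_2 + (-6)·L_3
  (-8)·L_0(u) = (1/7)u^3 - u^2 + (10/7)u
  (-8)·L_1(u) = -(2/5)u^3 + 2u^2 + (8/5)u - 8
  8·L_2(u) = -(1/3)u^3 + u^2 + (10/3)u
  (-6)·L_3(u) = -(2/35)u^3 + (8/35)u
Adding term by term: -(68/105)u^3 + 2u^2 + (692/105)u - 8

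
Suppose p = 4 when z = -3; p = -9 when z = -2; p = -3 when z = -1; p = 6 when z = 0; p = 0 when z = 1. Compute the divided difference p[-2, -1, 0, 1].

-3

p[-2,-1] = (-3 - (-9)) / (-1 - (-2)) = 6
p[-1,0] = (6 - (-3)) / (0 - (-1)) = 9
p[0,1] = (0 - 6) / (1 - 0) = -6
p[-2,-1,0] = (9 - 6) / (0 - (-2)) = 3/2
p[-1,0,1] = (-6 - 9) / (1 - (-1)) = -15/2
p[-2,-1,0,1] = (-15/2 - 3/2) / (1 - (-2)) = -3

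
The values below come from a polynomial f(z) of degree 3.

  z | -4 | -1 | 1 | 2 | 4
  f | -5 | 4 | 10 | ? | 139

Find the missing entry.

31

The 4 known values determine f uniquely (degree ≤ 3).
Evaluate each Lagrange basis at z = 2:
L_0(2) = (3)·(1)·(-2)/[(-3)·(-5)·(-8)] = 1/20
L_1(2) = (6)·(1)·(-2)/[(3)·(-2)·(-5)] = -2/5
L_2(2) = (6)·(3)·(-2)/[(5)·(2)·(-3)] = 6/5
L_3(2) = (6)·(3)·(1)/[(8)·(5)·(3)] = 3/20
Sum: (-5)·(1/20) + 4·(-2/5) + 10·(6/5) + 139·(3/20) = 31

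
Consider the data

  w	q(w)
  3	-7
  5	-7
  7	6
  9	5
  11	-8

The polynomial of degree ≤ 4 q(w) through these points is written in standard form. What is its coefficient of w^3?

Build the Lagrange basis polynomials:
L_0(w) = (w - 5)(w - 7)(w - 9)(w - 11) / [384] = (1/384)w^4 - (1/12)w^3 + (187/192)w^2 - (59/12)w + 1155/128
L_1(w) = (w - 3)(w - 7)(w - 9)(w - 11) / [-96] = -(1/96)w^4 + (5/16)w^3 - (10/3)w^2 + (235/16)w - 693/32
L_2(w) = (w - 3)(w - 5)(w - 9)(w - 11) / [64] = (1/64)w^4 - (7/16)w^3 + (137/32)w^2 - (273/16)w + 1485/64
L_3(w) = (w - 3)(w - 5)(w - 7)(w - 11) / [-96] = -(1/96)w^4 + (13/48)w^3 - (59/24)w^2 + (443/48)w - 385/32
L_4(w) = (w - 3)(w - 5)(w - 7)(w - 9) / [384] = (1/384)w^4 - (1/16)w^3 + (103/192)w^2 - (31/16)w + 315/128
q(w) = (-7)·L_0 + (-7)·L_1 + 6·L_2 + 5·L_3 + (-8)·L_4
Only the coefficient of w^3 is needed; take it from each L_i and combine:
(-7)·(-1/12) + (-7)·(5/16) + 6·(-7/16) + 5·(13/48) + (-8)·(-1/16) = -19/8

-19/8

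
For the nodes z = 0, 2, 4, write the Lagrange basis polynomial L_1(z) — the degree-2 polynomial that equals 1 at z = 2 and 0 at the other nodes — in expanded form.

L_1(z) = z(z - 4) / [(2)·(-2)]
       = (z^2 - 4z) / (-4)

L_1(z) = -(1/4)z^2 + z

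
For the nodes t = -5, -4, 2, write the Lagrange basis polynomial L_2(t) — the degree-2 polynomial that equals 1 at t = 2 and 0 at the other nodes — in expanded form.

L_2(t) = (t + 5)(t + 4) / [(7)·(6)]
       = (t^2 + 9t + 20) / (42)

L_2(t) = (1/42)t^2 + (3/14)t + 10/21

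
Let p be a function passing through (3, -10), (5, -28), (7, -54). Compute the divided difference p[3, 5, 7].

-1

p[3,5] = (-28 - (-10)) / (5 - 3) = -9
p[5,7] = (-54 - (-28)) / (7 - 5) = -13
p[3,5,7] = (-13 - (-9)) / (7 - 3) = -1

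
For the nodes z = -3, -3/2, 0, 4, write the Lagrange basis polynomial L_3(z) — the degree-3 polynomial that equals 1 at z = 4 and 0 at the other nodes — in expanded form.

L_3(z) = (1/154)z^3 + (9/308)z^2 + (9/308)z

L_3(z) = (z + 3)(z + 3/2)z / [(7)·(11/2)·(4)]
       = (z^3 + (9/2)z^2 + (9/2)z) / (154)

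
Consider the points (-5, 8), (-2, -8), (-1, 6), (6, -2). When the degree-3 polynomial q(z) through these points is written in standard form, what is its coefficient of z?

L_0(z) = (z + 2)(z + 1)(z - 6) / [-132] = -(1/132)z^3 + (1/44)z^2 + (4/33)z + 1/11
L_1(z) = (z + 5)(z + 1)(z - 6) / [24] = (1/24)z^3 - (31/24)z - 5/4
L_2(z) = (z + 5)(z + 2)(z - 6) / [-28] = -(1/28)z^3 - (1/28)z^2 + (8/7)z + 15/7
L_3(z) = (z + 5)(z + 2)(z + 1) / [616] = (1/616)z^3 + (1/77)z^2 + (17/616)z + 5/308
q(z) = 8·L_0 + (-8)·L_1 + 6·L_2 + (-2)·L_3
Only the coefficient of z is needed; take it from each L_i and combine:
8·(4/33) + (-8)·(-31/24) + 6·(8/7) + (-2)·(17/616) = 16729/924

16729/924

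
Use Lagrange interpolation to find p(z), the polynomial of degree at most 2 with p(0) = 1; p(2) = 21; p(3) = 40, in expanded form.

Build the Lagrange basis polynomials:
L_0(z) = (z - 2)(z - 3) / [6] = (1/6)z^2 - (5/6)z + 1
L_1(z) = z(z - 3) / [-2] = -(1/2)z^2 + (3/2)z
L_2(z) = z(z - 2) / [3] = (1/3)z^2 - (2/3)z
p(z) = 1·L_0 + 21·L_1 + 40·L_2
  1·L_0(z) = (1/6)z^2 - (5/6)z + 1
  21·L_1(z) = -(21/2)z^2 + (63/2)z
  40·L_2(z) = (40/3)z^2 - (80/3)z
Adding term by term: 3z^2 + 4z + 1

p(z) = 3z^2 + 4z + 1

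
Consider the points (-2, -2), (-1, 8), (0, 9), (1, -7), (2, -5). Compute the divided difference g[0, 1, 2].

9

g[0,1] = (-7 - 9) / (1 - 0) = -16
g[1,2] = (-5 - (-7)) / (2 - 1) = 2
g[0,1,2] = (2 - (-16)) / (2 - 0) = 9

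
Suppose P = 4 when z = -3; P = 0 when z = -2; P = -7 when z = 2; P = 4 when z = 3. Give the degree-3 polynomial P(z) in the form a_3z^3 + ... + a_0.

P(z) = (7/20)z^3 + (3/2)z^2 - (63/20)z - 19/2

Newton's divided differences:
P[-3,-2] = (0 - 4) / (-2 - (-3)) = -4
P[-2,2] = (-7 - 0) / (2 - (-2)) = -7/4
P[2,3] = (4 - (-7)) / (3 - 2) = 11
P[-3,-2,2] = (-7/4 - (-4)) / (2 - (-3)) = 9/20
P[-2,2,3] = (11 - (-7/4)) / (3 - (-2)) = 51/20
P[-3,-2,2,3] = (51/20 - 9/20) / (3 - (-3)) = 7/20
P(z) = 4 + (-4)·(z + 3) + (9/20)·(z + 3)(z + 2) + (7/20)·(z + 3)(z + 2)(z - 2)
Expanding: P(z) = (7/20)z^3 + (3/2)z^2 - (63/20)z - 19/2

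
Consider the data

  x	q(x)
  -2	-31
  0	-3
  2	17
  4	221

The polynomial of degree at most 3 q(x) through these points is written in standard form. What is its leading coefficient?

The leading coefficient equals the top divided difference q[-2,0,2,4].
q[-2,0] = (-3 - (-31)) / (0 - (-2)) = 14
q[0,2] = (17 - (-3)) / (2 - 0) = 10
q[2,4] = (221 - 17) / (4 - 2) = 102
q[-2,0,2] = (10 - 14) / (2 - (-2)) = -1
q[0,2,4] = (102 - 10) / (4 - 0) = 23
q[-2,0,2,4] = (23 - (-1)) / (4 - (-2)) = 4

4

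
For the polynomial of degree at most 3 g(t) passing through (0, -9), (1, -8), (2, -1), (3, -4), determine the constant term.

Build the Lagrange basis polynomials:
L_0(t) = (t - 1)(t - 2)(t - 3) / [-6] = -(1/6)t^3 + t^2 - (11/6)t + 1
L_1(t) = t(t - 2)(t - 3) / [2] = (1/2)t^3 - (5/2)t^2 + 3t
L_2(t) = t(t - 1)(t - 3) / [-2] = -(1/2)t^3 + 2t^2 - (3/2)t
L_3(t) = t(t - 1)(t - 2) / [6] = (1/6)t^3 - (1/2)t^2 + (1/3)t
g(t) = (-9)·L_0 + (-8)·L_1 + (-1)·L_2 + (-4)·L_3
Only the constant term is needed; take it from each L_i and combine:
(-9)·(1) + (-8)·(0) + (-1)·(0) + (-4)·(0) = -9

-9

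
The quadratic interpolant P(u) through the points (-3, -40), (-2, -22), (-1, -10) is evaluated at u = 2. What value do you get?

Using Newton's divided-difference form:
P[-3,-2] = (-22 - (-40)) / (-2 - (-3)) = 18
P[-2,-1] = (-10 - (-22)) / (-1 - (-2)) = 12
P[-3,-2,-1] = (12 - 18) / (-1 - (-3)) = -3
P(2) = -40 + 18·(5) + (-3)·(5)·(4) = -10

-10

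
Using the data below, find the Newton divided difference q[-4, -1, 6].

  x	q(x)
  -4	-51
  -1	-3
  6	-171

-4

q[-4,-1] = (-3 - (-51)) / (-1 - (-4)) = 16
q[-1,6] = (-171 - (-3)) / (6 - (-1)) = -24
q[-4,-1,6] = (-24 - 16) / (6 - (-4)) = -4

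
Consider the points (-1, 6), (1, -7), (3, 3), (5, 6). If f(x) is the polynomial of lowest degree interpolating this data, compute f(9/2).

Evaluate each Lagrange basis at x = 9/2:
L_0(9/2) = (7/2)·(3/2)·(-1/2)/[(-2)·(-4)·(-6)] = 7/128
L_1(9/2) = (11/2)·(3/2)·(-1/2)/[(2)·(-2)·(-4)] = -33/128
L_2(9/2) = (11/2)·(7/2)·(-1/2)/[(4)·(2)·(-2)] = 77/128
L_3(9/2) = (11/2)·(7/2)·(3/2)/[(6)·(4)·(2)] = 77/128
Sum: 6·(7/128) + (-7)·(-33/128) + 3·(77/128) + 6·(77/128) = 483/64

483/64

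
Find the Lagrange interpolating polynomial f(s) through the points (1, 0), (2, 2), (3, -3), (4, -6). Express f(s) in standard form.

f(s) = (3/2)s^3 - (25/2)s^2 + 29s - 18

L_0(s) = (s - 2)(s - 3)(s - 4) / [-6] = -(1/6)s^3 + (3/2)s^2 - (13/3)s + 4
L_1(s) = (s - 1)(s - 3)(s - 4) / [2] = (1/2)s^3 - 4s^2 + (19/2)s - 6
L_2(s) = (s - 1)(s - 2)(s - 4) / [-2] = -(1/2)s^3 + (7/2)s^2 - 7s + 4
L_3(s) = (s - 1)(s - 2)(s - 3) / [6] = (1/6)s^3 - s^2 + (11/6)s - 1
f(s) = 0·L_0 + 2·L_1 + (-3)·L_2 + (-6)·L_3
  0·L_0(s) = 0
  2·L_1(s) = s^3 - 8s^2 + 19s - 12
  (-3)·L_2(s) = (3/2)s^3 - (21/2)s^2 + 21s - 12
  (-6)·L_3(s) = -s^3 + 6s^2 - 11s + 6
Adding term by term: (3/2)s^3 - (25/2)s^2 + 29s - 18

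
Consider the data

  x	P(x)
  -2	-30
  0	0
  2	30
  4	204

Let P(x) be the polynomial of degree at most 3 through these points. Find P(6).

Evaluate each Lagrange basis at x = 6:
L_0(6) = (6)·(4)·(2)/[(-2)·(-4)·(-6)] = -1
L_1(6) = (8)·(4)·(2)/[(2)·(-2)·(-4)] = 4
L_2(6) = (8)·(6)·(2)/[(4)·(2)·(-2)] = -6
L_3(6) = (8)·(6)·(4)/[(6)·(4)·(2)] = 4
Sum: (-30)·(-1) + 0 + 30·(-6) + 204·(4) = 666

666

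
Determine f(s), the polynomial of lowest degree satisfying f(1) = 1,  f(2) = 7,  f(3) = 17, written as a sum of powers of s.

f(s) = 2s^2 - 1

Build the Lagrange basis polynomials:
L_0(s) = (s - 2)(s - 3) / [2] = (1/2)s^2 - (5/2)s + 3
L_1(s) = (s - 1)(s - 3) / [-1] = -s^2 + 4s - 3
L_2(s) = (s - 1)(s - 2) / [2] = (1/2)s^2 - (3/2)s + 1
f(s) = 1·L_0 + 7·L_1 + 17·L_2
  1·L_0(s) = (1/2)s^2 - (5/2)s + 3
  7·L_1(s) = -7s^2 + 28s - 21
  17·L_2(s) = (17/2)s^2 - (51/2)s + 17
Adding term by term: 2s^2 - 1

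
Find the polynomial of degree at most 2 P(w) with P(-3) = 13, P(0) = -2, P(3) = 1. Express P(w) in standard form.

Newton's divided differences:
P[-3,0] = (-2 - 13) / (0 - (-3)) = -5
P[0,3] = (1 - (-2)) / (3 - 0) = 1
P[-3,0,3] = (1 - (-5)) / (3 - (-3)) = 1
P(w) = 13 + (-5)·(w + 3) + 1·(w + 3)w
Expanding: P(w) = w^2 - 2w - 2

P(w) = w^2 - 2w - 2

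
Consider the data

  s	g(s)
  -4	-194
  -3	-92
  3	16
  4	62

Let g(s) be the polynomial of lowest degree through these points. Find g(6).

Using Newton's divided-difference form:
g[-4,-3] = (-92 - (-194)) / (-3 - (-4)) = 102
g[-3,3] = (16 - (-92)) / (3 - (-3)) = 18
g[3,4] = (62 - 16) / (4 - 3) = 46
g[-4,-3,3] = (18 - 102) / (3 - (-4)) = -12
g[-3,3,4] = (46 - 18) / (4 - (-3)) = 4
g[-4,-3,3,4] = (4 - (-12)) / (4 - (-4)) = 2
g(6) = -194 + 102·(10) + (-12)·(10)·(9) + 2·(10)·(9)·(3) = 286

286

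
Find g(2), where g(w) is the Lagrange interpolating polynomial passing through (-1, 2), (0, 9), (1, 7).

-4

Evaluate each Lagrange basis at w = 2:
L_0(2) = (2)·(1)/[(-1)·(-2)] = 1
L_1(2) = (3)·(1)/[(1)·(-1)] = -3
L_2(2) = (3)·(2)/[(2)·(1)] = 3
Sum: 2·(1) + 9·(-3) + 7·(3) = -4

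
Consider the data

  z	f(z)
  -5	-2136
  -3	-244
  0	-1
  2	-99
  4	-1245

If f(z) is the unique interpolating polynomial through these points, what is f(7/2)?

-6021/8

L_0(7/2) = (13/2)·(7/2)·(3/2)·(-1/2)/[(-2)·(-5)·(-7)·(-9)] = -13/480
L_1(7/2) = (17/2)·(7/2)·(3/2)·(-1/2)/[(2)·(-3)·(-5)·(-7)] = 17/160
L_2(7/2) = (17/2)·(13/2)·(3/2)·(-1/2)/[(5)·(3)·(-2)·(-4)] = -221/640
L_3(7/2) = (17/2)·(13/2)·(7/2)·(-1/2)/[(7)·(5)·(2)·(-2)] = 221/320
L_4(7/2) = (17/2)·(13/2)·(7/2)·(3/2)/[(9)·(7)·(4)·(2)] = 221/384
Sum: (-2136)·(-13/480) + (-244)·(17/160) + (-1)·(-221/640) + (-99)·(221/320) + (-1245)·(221/384) = -6021/8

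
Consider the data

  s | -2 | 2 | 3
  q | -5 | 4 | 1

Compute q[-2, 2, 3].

-21/20

q[-2,2] = (4 - (-5)) / (2 - (-2)) = 9/4
q[2,3] = (1 - 4) / (3 - 2) = -3
q[-2,2,3] = (-3 - 9/4) / (3 - (-2)) = -21/20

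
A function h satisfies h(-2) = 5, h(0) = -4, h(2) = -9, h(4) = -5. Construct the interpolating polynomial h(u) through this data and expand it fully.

h(u) = (5/48)u^3 + (1/2)u^2 - (47/12)u - 4

L_0(u) = u(u - 2)(u - 4) / [-48] = -(1/48)u^3 + (1/8)u^2 - (1/6)u
L_1(u) = (u + 2)(u - 2)(u - 4) / [16] = (1/16)u^3 - (1/4)u^2 - (1/4)u + 1
L_2(u) = (u + 2)u(u - 4) / [-16] = -(1/16)u^3 + (1/8)u^2 + (1/2)u
L_3(u) = (u + 2)u(u - 2) / [48] = (1/48)u^3 - (1/12)u
h(u) = 5·L_0 + (-4)·L_1 + (-9)·L_2 + (-5)·L_3
  5·L_0(u) = -(5/48)u^3 + (5/8)u^2 - (5/6)u
  (-4)·L_1(u) = -(1/4)u^3 + u^2 + u - 4
  (-9)·L_2(u) = (9/16)u^3 - (9/8)u^2 - (9/2)u
  (-5)·L_3(u) = -(5/48)u^3 + (5/12)u
Adding term by term: (5/48)u^3 + (1/2)u^2 - (47/12)u - 4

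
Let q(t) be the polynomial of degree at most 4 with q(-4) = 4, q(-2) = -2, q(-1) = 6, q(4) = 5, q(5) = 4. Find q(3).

193/18

L_0(3) = (5)·(4)·(-1)·(-2)/[(-2)·(-3)·(-8)·(-9)] = 5/54
L_1(3) = (7)·(4)·(-1)·(-2)/[(2)·(-1)·(-6)·(-7)] = -2/3
L_2(3) = (7)·(5)·(-1)·(-2)/[(3)·(1)·(-5)·(-6)] = 7/9
L_3(3) = (7)·(5)·(4)·(-2)/[(8)·(6)·(5)·(-1)] = 7/6
L_4(3) = (7)·(5)·(4)·(-1)/[(9)·(7)·(6)·(1)] = -10/27
Sum: 4·(5/54) + (-2)·(-2/3) + 6·(7/9) + 5·(7/6) + 4·(-10/27) = 193/18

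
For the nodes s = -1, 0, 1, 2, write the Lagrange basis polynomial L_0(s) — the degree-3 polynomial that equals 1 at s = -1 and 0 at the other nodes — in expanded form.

L_0(s) = -(1/6)s^3 + (1/2)s^2 - (1/3)s

L_0(s) = s(s - 1)(s - 2) / [(-1)·(-2)·(-3)]
       = (s^3 - 3s^2 + 2s) / (-6)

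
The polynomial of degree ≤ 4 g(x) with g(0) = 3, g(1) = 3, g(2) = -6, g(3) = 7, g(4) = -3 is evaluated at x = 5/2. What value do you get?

-39/32

Evaluate each Lagrange basis at x = 5/2:
L_0(5/2) = (3/2)·(1/2)·(-1/2)·(-3/2)/[(-1)·(-2)·(-3)·(-4)] = 3/128
L_1(5/2) = (5/2)·(1/2)·(-1/2)·(-3/2)/[(1)·(-1)·(-2)·(-3)] = -5/32
L_2(5/2) = (5/2)·(3/2)·(-1/2)·(-3/2)/[(2)·(1)·(-1)·(-2)] = 45/64
L_3(5/2) = (5/2)·(3/2)·(1/2)·(-3/2)/[(3)·(2)·(1)·(-1)] = 15/32
L_4(5/2) = (5/2)·(3/2)·(1/2)·(-1/2)/[(4)·(3)·(2)·(1)] = -5/128
Sum: 3·(3/128) + 3·(-5/32) + (-6)·(45/64) + 7·(15/32) + (-3)·(-5/128) = -39/32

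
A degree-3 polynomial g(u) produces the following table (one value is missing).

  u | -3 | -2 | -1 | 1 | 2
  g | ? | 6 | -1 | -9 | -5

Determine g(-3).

35/3

The 4 known values determine g uniquely (degree ≤ 3).
Evaluate each Lagrange basis at u = -3:
L_0(-3) = (-2)·(-4)·(-5)/[(-1)·(-3)·(-4)] = 10/3
L_1(-3) = (-1)·(-4)·(-5)/[(1)·(-2)·(-3)] = -10/3
L_2(-3) = (-1)·(-2)·(-5)/[(3)·(2)·(-1)] = 5/3
L_3(-3) = (-1)·(-2)·(-4)/[(4)·(3)·(1)] = -2/3
Sum: 6·(10/3) + (-1)·(-10/3) + (-9)·(5/3) + (-5)·(-2/3) = 35/3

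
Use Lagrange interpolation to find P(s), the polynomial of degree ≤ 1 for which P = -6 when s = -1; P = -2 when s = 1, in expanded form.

L_0(s) = (s - 1) / [-2] = -(1/2)s + 1/2
L_1(s) = (s + 1) / [2] = (1/2)s + 1/2
P(s) = (-6)·L_0 + (-2)·L_1
  (-6)·L_0(s) = 3s - 3
  (-2)·L_1(s) = -s - 1
Adding term by term: 2s - 4

P(s) = 2s - 4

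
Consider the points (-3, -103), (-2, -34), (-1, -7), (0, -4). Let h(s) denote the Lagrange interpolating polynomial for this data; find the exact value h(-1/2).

-29/8

Evaluate each Lagrange basis at s = -1/2:
L_0(-1/2) = (3/2)·(1/2)·(-1/2)/[(-1)·(-2)·(-3)] = 1/16
L_1(-1/2) = (5/2)·(1/2)·(-1/2)/[(1)·(-1)·(-2)] = -5/16
L_2(-1/2) = (5/2)·(3/2)·(-1/2)/[(2)·(1)·(-1)] = 15/16
L_3(-1/2) = (5/2)·(3/2)·(1/2)/[(3)·(2)·(1)] = 5/16
Sum: (-103)·(1/16) + (-34)·(-5/16) + (-7)·(15/16) + (-4)·(5/16) = -29/8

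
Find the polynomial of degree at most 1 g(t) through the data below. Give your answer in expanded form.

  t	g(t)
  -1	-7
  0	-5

g(t) = 2t - 5

Build the Lagrange basis polynomials:
L_0(t) = t / [-1] = -t
L_1(t) = (t + 1) / [1] = t + 1
g(t) = (-7)·L_0 + (-5)·L_1
  (-7)·L_0(t) = 7t
  (-5)·L_1(t) = -5t - 5
Adding term by term: 2t - 5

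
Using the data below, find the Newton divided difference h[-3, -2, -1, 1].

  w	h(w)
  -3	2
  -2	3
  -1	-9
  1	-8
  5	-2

8/3

h[-3,-2] = (3 - 2) / (-2 - (-3)) = 1
h[-2,-1] = (-9 - 3) / (-1 - (-2)) = -12
h[-1,1] = (-8 - (-9)) / (1 - (-1)) = 1/2
h[-3,-2,-1] = (-12 - 1) / (-1 - (-3)) = -13/2
h[-2,-1,1] = (1/2 - (-12)) / (1 - (-2)) = 25/6
h[-3,-2,-1,1] = (25/6 - (-13/2)) / (1 - (-3)) = 8/3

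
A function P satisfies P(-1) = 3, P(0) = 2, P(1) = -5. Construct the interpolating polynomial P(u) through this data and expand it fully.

P(u) = -3u^2 - 4u + 2

L_0(u) = u(u - 1) / [2] = (1/2)u^2 - (1/2)u
L_1(u) = (u + 1)(u - 1) / [-1] = -u^2 + 1
L_2(u) = (u + 1)u / [2] = (1/2)u^2 + (1/2)u
P(u) = 3·L_0 + 2·L_1 + (-5)·L_2
  3·L_0(u) = (3/2)u^2 - (3/2)u
  2·L_1(u) = -2u^2 + 2
  (-5)·L_2(u) = -(5/2)u^2 - (5/2)u
Adding term by term: -3u^2 - 4u + 2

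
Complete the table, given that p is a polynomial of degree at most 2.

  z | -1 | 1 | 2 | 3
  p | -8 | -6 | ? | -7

-49/8

The 3 known values determine p uniquely (degree ≤ 2).
L_0(2) = (1)·(-1)/[(-2)·(-4)] = -1/8
L_1(2) = (3)·(-1)/[(2)·(-2)] = 3/4
L_2(2) = (3)·(1)/[(4)·(2)] = 3/8
Sum: (-8)·(-1/8) + (-6)·(3/4) + (-7)·(3/8) = -49/8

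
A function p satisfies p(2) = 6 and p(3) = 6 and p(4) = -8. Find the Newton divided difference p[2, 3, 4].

p[2,3] = (6 - 6) / (3 - 2) = 0
p[3,4] = (-8 - 6) / (4 - 3) = -14
p[2,3,4] = (-14 - 0) / (4 - 2) = -7

-7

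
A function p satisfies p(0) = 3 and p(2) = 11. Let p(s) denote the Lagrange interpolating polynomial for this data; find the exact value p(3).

15

Evaluate each Lagrange basis at s = 3:
L_0(3) = (1)/[(-2)] = -1/2
L_1(3) = (3)/[(2)] = 3/2
Sum: 3·(-1/2) + 11·(3/2) = 15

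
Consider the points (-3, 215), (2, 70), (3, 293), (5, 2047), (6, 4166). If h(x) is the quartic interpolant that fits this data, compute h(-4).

706

Using Newton's divided-difference form:
h[-3,2] = (70 - 215) / (2 - (-3)) = -29
h[2,3] = (293 - 70) / (3 - 2) = 223
h[3,5] = (2047 - 293) / (5 - 3) = 877
h[5,6] = (4166 - 2047) / (6 - 5) = 2119
h[-3,2,3] = (223 - (-29)) / (3 - (-3)) = 42
h[2,3,5] = (877 - 223) / (5 - 2) = 218
h[3,5,6] = (2119 - 877) / (6 - 3) = 414
h[-3,2,3,5] = (218 - 42) / (5 - (-3)) = 22
h[2,3,5,6] = (414 - 218) / (6 - 2) = 49
h[-3,2,3,5,6] = (49 - 22) / (6 - (-3)) = 3
h(-4) = 215 + (-29)·(-1) + 42·(-1)·(-6) + 22·(-1)·(-6)·(-7) + 3·(-1)·(-6)·(-7)·(-9) = 706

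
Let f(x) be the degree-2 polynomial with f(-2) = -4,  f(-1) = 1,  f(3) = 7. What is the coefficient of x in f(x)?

29/10

L_0(x) = (x + 1)(x - 3) / [5] = (1/5)x^2 - (2/5)x - 3/5
L_1(x) = (x + 2)(x - 3) / [-4] = -(1/4)x^2 + (1/4)x + 3/2
L_2(x) = (x + 2)(x + 1) / [20] = (1/20)x^2 + (3/20)x + 1/10
f(x) = (-4)·L_0 + 1·L_1 + 7·L_2
Only the coefficient of x is needed; take it from each L_i and combine:
(-4)·(-2/5) + 1·(1/4) + 7·(3/20) = 29/10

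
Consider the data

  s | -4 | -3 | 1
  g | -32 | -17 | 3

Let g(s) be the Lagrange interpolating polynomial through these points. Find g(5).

Evaluate each Lagrange basis at s = 5:
L_0(5) = (8)·(4)/[(-1)·(-5)] = 32/5
L_1(5) = (9)·(4)/[(1)·(-4)] = -9
L_2(5) = (9)·(8)/[(5)·(4)] = 18/5
Sum: (-32)·(32/5) + (-17)·(-9) + 3·(18/5) = -41

-41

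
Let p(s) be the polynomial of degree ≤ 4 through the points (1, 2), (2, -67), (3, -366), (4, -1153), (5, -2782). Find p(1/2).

Using Newton's divided-difference form:
p[1,2] = (-67 - 2) / (2 - 1) = -69
p[2,3] = (-366 - (-67)) / (3 - 2) = -299
p[3,4] = (-1153 - (-366)) / (4 - 3) = -787
p[4,5] = (-2782 - (-1153)) / (5 - 4) = -1629
p[1,2,3] = (-299 - (-69)) / (3 - 1) = -115
p[2,3,4] = (-787 - (-299)) / (4 - 2) = -244
p[3,4,5] = (-1629 - (-787)) / (5 - 3) = -421
p[1,2,3,4] = (-244 - (-115)) / (4 - 1) = -43
p[2,3,4,5] = (-421 - (-244)) / (5 - 2) = -59
p[1,2,3,4,5] = (-59 - (-43)) / (5 - 1) = -4
p(1/2) = 2 + (-69)·(-1/2) + (-115)·(-1/2)·(-3/2) + (-43)·(-1/2)·(-3/2)·(-5/2) + (-4)·(-1/2)·(-3/2)·(-5/2)·(-7/2) = 37/8

37/8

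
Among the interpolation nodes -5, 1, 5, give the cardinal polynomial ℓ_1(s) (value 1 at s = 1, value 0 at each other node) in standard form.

ℓ_1(s) = -(1/24)s^2 + 25/24

ℓ_1(s) = (s + 5)(s - 5) / [(6)·(-4)]
       = (s^2 - 25) / (-24)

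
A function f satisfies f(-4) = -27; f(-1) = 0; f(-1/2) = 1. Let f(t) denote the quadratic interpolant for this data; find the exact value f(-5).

Using Newton's divided-difference form:
f[-4,-1] = (0 - (-27)) / (-1 - (-4)) = 9
f[-1,-1/2] = (1 - 0) / (-1/2 - (-1)) = 2
f[-4,-1,-1/2] = (2 - 9) / (-1/2 - (-4)) = -2
f(-5) = -27 + 9·(-1) + (-2)·(-1)·(-4) = -44

-44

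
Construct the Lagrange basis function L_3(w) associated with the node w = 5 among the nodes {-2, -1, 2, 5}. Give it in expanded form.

L_3(w) = (w + 2)(w + 1)(w - 2) / [(7)·(6)·(3)]
       = (w^3 + w^2 - 4w - 4) / (126)

L_3(w) = (1/126)w^3 + (1/126)w^2 - (2/63)w - 2/63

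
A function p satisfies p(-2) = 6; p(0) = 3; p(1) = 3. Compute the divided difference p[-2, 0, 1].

1/2

p[-2,0] = (3 - 6) / (0 - (-2)) = -3/2
p[0,1] = (3 - 3) / (1 - 0) = 0
p[-2,0,1] = (0 - (-3/2)) / (1 - (-2)) = 1/2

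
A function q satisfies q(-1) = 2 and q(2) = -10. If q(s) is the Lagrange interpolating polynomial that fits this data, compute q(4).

-18

Evaluate each Lagrange basis at s = 4:
L_0(4) = (2)/[(-3)] = -2/3
L_1(4) = (5)/[(3)] = 5/3
Sum: 2·(-2/3) + (-10)·(5/3) = -18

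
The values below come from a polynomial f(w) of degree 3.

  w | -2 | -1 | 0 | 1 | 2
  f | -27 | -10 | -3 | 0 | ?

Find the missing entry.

5

The 4 known values determine f uniquely (degree ≤ 3).
Evaluate each Lagrange basis at w = 2:
L_0(2) = (3)·(2)·(1)/[(-1)·(-2)·(-3)] = -1
L_1(2) = (4)·(2)·(1)/[(1)·(-1)·(-2)] = 4
L_2(2) = (4)·(3)·(1)/[(2)·(1)·(-1)] = -6
L_3(2) = (4)·(3)·(2)/[(3)·(2)·(1)] = 4
Sum: (-27)·(-1) + (-10)·(4) + (-3)·(-6) + 0 = 5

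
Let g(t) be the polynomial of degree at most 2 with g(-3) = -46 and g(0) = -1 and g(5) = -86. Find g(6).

L_0(6) = (6)·(1)/[(-3)·(-8)] = 1/4
L_1(6) = (9)·(1)/[(3)·(-5)] = -3/5
L_2(6) = (9)·(6)/[(8)·(5)] = 27/20
Sum: (-46)·(1/4) + (-1)·(-3/5) + (-86)·(27/20) = -127

-127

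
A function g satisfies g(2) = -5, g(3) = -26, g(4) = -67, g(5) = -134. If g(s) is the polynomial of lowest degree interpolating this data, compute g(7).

L_0(7) = (4)·(3)·(2)/[(-1)·(-2)·(-3)] = -4
L_1(7) = (5)·(3)·(2)/[(1)·(-1)·(-2)] = 15
L_2(7) = (5)·(4)·(2)/[(2)·(1)·(-1)] = -20
L_3(7) = (5)·(4)·(3)/[(3)·(2)·(1)] = 10
Sum: (-5)·(-4) + (-26)·(15) + (-67)·(-20) + (-134)·(10) = -370

-370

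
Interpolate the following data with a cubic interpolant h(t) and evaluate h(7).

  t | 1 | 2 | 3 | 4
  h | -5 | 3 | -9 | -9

383

L_0(7) = (5)·(4)·(3)/[(-1)·(-2)·(-3)] = -10
L_1(7) = (6)·(4)·(3)/[(1)·(-1)·(-2)] = 36
L_2(7) = (6)·(5)·(3)/[(2)·(1)·(-1)] = -45
L_3(7) = (6)·(5)·(4)/[(3)·(2)·(1)] = 20
Sum: (-5)·(-10) + 3·(36) + (-9)·(-45) + (-9)·(20) = 383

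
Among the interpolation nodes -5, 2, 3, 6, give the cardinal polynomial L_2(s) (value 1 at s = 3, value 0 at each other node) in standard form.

L_2(s) = (s + 5)(s - 2)(s - 6) / [(8)·(1)·(-3)]
       = (s^3 - 3s^2 - 28s + 60) / (-24)

L_2(s) = -(1/24)s^3 + (1/8)s^2 + (7/6)s - 5/2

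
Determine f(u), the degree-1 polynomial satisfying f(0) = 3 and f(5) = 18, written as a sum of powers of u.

Build the Lagrange basis polynomials:
L_0(u) = (u - 5) / [-5] = -(1/5)u + 1
L_1(u) = u / [5] = (1/5)u
f(u) = 3·L_0 + 18·L_1
  3·L_0(u) = -(3/5)u + 3
  18·L_1(u) = (18/5)u
Adding term by term: 3u + 3

f(u) = 3u + 3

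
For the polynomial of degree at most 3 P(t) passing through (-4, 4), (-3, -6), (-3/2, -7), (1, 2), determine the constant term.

-4/5

L_0(t) = (t + 3)(t + 3/2)(t - 1) / [-25/2] = -(2/25)t^3 - (7/25)t^2 + 9/25
L_1(t) = (t + 4)(t + 3/2)(t - 1) / [6] = (1/6)t^3 + (3/4)t^2 + (1/12)t - 1
L_2(t) = (t + 4)(t + 3)(t - 1) / [-75/8] = -(8/75)t^3 - (16/25)t^2 - (8/15)t + 32/25
L_3(t) = (t + 4)(t + 3)(t + 3/2) / [50] = (1/50)t^3 + (17/100)t^2 + (9/20)t + 9/25
P(t) = 4·L_0 + (-6)·L_1 + (-7)·L_2 + 2·L_3
Only the constant term is needed; take it from each L_i and combine:
4·(9/25) + (-6)·(-1) + (-7)·(32/25) + 2·(9/25) = -4/5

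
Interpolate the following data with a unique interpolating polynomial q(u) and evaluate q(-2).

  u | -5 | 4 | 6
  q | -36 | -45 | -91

L_0(-2) = (-6)·(-8)/[(-9)·(-11)] = 16/33
L_1(-2) = (3)·(-8)/[(9)·(-2)] = 4/3
L_2(-2) = (3)·(-6)/[(11)·(2)] = -9/11
Sum: (-36)·(16/33) + (-45)·(4/3) + (-91)·(-9/11) = -3

-3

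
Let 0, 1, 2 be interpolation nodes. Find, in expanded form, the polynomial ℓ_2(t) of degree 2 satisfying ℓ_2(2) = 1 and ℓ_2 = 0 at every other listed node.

ℓ_2(t) = t(t - 1) / [(2)·(1)]
       = (t^2 - t) / (2)

ℓ_2(t) = (1/2)t^2 - (1/2)t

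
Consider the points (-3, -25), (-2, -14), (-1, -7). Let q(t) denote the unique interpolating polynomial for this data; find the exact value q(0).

Evaluate each Lagrange basis at t = 0:
L_0(0) = (2)·(1)/[(-1)·(-2)] = 1
L_1(0) = (3)·(1)/[(1)·(-1)] = -3
L_2(0) = (3)·(2)/[(2)·(1)] = 3
Sum: (-25)·(1) + (-14)·(-3) + (-7)·(3) = -4

-4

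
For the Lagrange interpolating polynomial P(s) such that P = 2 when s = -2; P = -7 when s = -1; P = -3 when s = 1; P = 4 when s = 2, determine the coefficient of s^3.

The leading coefficient equals the top divided difference P[-2,-1,1,2].
P[-2,-1] = (-7 - 2) / (-1 - (-2)) = -9
P[-1,1] = (-3 - (-7)) / (1 - (-1)) = 2
P[1,2] = (4 - (-3)) / (2 - 1) = 7
P[-2,-1,1] = (2 - (-9)) / (1 - (-2)) = 11/3
P[-1,1,2] = (7 - 2) / (2 - (-1)) = 5/3
P[-2,-1,1,2] = (5/3 - 11/3) / (2 - (-2)) = -1/2

-1/2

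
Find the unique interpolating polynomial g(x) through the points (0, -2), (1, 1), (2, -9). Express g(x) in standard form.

Newton's divided differences:
g[0,1] = (1 - (-2)) / (1 - 0) = 3
g[1,2] = (-9 - 1) / (2 - 1) = -10
g[0,1,2] = (-10 - 3) / (2 - 0) = -13/2
g(x) = -2 + 3·x + (-13/2)·x(x - 1)
Expanding: g(x) = -(13/2)x^2 + (19/2)x - 2

g(x) = -(13/2)x^2 + (19/2)x - 2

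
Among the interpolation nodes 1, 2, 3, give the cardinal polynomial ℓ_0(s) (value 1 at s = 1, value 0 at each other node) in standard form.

ℓ_0(s) = (1/2)s^2 - (5/2)s + 3

ℓ_0(s) = (s - 2)(s - 3) / [(-1)·(-2)]
       = (s^2 - 5s + 6) / (2)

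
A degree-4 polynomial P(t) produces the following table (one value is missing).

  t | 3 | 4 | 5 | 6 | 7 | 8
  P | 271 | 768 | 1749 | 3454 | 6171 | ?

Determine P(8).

The 5 known values determine P uniquely (degree ≤ 4).
Evaluate each Lagrange basis at t = 8:
L_0(8) = (4)·(3)·(2)·(1)/[(-1)·(-2)·(-3)·(-4)] = 1
L_1(8) = (5)·(3)·(2)·(1)/[(1)·(-1)·(-2)·(-3)] = -5
L_2(8) = (5)·(4)·(2)·(1)/[(2)·(1)·(-1)·(-2)] = 10
L_3(8) = (5)·(4)·(3)·(1)/[(3)·(2)·(1)·(-1)] = -10
L_4(8) = (5)·(4)·(3)·(2)/[(4)·(3)·(2)·(1)] = 5
Sum: 271·(1) + 768·(-5) + 1749·(10) + 3454·(-10) + 6171·(5) = 10236

10236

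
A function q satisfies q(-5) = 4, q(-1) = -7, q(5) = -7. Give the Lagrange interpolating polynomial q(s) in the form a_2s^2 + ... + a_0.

q(s) = (11/40)s^2 - (11/10)s - 67/8

Build the Lagrange basis polynomials:
L_0(s) = (s + 1)(s - 5) / [40] = (1/40)s^2 - (1/10)s - 1/8
L_1(s) = (s + 5)(s - 5) / [-24] = -(1/24)s^2 + 25/24
L_2(s) = (s + 5)(s + 1) / [60] = (1/60)s^2 + (1/10)s + 1/12
q(s) = 4·L_0 + (-7)·L_1 + (-7)·L_2
  4·L_0(s) = (1/10)s^2 - (2/5)s - 1/2
  (-7)·L_1(s) = (7/24)s^2 - 175/24
  (-7)·L_2(s) = -(7/60)s^2 - (7/10)s - 7/12
Adding term by term: (11/40)s^2 - (11/10)s - 67/8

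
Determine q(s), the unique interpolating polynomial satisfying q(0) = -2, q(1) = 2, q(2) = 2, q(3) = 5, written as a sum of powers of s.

Build the Lagrange basis polynomials:
L_0(s) = (s - 1)(s - 2)(s - 3) / [-6] = -(1/6)s^3 + s^2 - (11/6)s + 1
L_1(s) = s(s - 2)(s - 3) / [2] = (1/2)s^3 - (5/2)s^2 + 3s
L_2(s) = s(s - 1)(s - 3) / [-2] = -(1/2)s^3 + 2s^2 - (3/2)s
L_3(s) = s(s - 1)(s - 2) / [6] = (1/6)s^3 - (1/2)s^2 + (1/3)s
q(s) = (-2)·L_0 + 2·L_1 + 2·L_2 + 5·L_3
  (-2)·L_0(s) = (1/3)s^3 - 2s^2 + (11/3)s - 2
  2·L_1(s) = s^3 - 5s^2 + 6s
  2·L_2(s) = -s^3 + 4s^2 - 3s
  5·L_3(s) = (5/6)s^3 - (5/2)s^2 + (5/3)s
Adding term by term: (7/6)s^3 - (11/2)s^2 + (25/3)s - 2

q(s) = (7/6)s^3 - (11/2)s^2 + (25/3)s - 2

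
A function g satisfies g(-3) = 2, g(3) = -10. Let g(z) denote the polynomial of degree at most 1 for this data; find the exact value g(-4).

4

Evaluate each Lagrange basis at z = -4:
L_0(-4) = (-7)/[(-6)] = 7/6
L_1(-4) = (-1)/[(6)] = -1/6
Sum: 2·(7/6) + (-10)·(-1/6) = 4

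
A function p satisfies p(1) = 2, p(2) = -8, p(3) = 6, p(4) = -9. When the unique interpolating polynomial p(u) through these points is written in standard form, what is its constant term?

Build the Lagrange basis polynomials:
L_0(u) = (u - 2)(u - 3)(u - 4) / [-6] = -(1/6)u^3 + (3/2)u^2 - (13/3)u + 4
L_1(u) = (u - 1)(u - 3)(u - 4) / [2] = (1/2)u^3 - 4u^2 + (19/2)u - 6
L_2(u) = (u - 1)(u - 2)(u - 4) / [-2] = -(1/2)u^3 + (7/2)u^2 - 7u + 4
L_3(u) = (u - 1)(u - 2)(u - 3) / [6] = (1/6)u^3 - u^2 + (11/6)u - 1
p(u) = 2·L_0 + (-8)·L_1 + 6·L_2 + (-9)·L_3
Only the constant term is needed; take it from each L_i and combine:
2·(4) + (-8)·(-6) + 6·(4) + (-9)·(-1) = 89

89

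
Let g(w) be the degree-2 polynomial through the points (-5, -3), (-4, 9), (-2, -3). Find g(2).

Evaluate each Lagrange basis at w = 2:
L_0(2) = (6)·(4)/[(-1)·(-3)] = 8
L_1(2) = (7)·(4)/[(1)·(-2)] = -14
L_2(2) = (7)·(6)/[(3)·(2)] = 7
Sum: (-3)·(8) + 9·(-14) + (-3)·(7) = -171

-171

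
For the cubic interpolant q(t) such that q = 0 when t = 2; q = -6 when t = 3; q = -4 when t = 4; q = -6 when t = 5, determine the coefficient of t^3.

Build the Lagrange basis polynomials:
L_0(t) = (t - 3)(t - 4)(t - 5) / [-6] = -(1/6)t^3 + 2t^2 - (47/6)t + 10
L_1(t) = (t - 2)(t - 4)(t - 5) / [2] = (1/2)t^3 - (11/2)t^2 + 19t - 20
L_2(t) = (t - 2)(t - 3)(t - 5) / [-2] = -(1/2)t^3 + 5t^2 - (31/2)t + 15
L_3(t) = (t - 2)(t - 3)(t - 4) / [6] = (1/6)t^3 - (3/2)t^2 + (13/3)t - 4
q(t) = 0·L_0 + (-6)·L_1 + (-4)·L_2 + (-6)·L_3
Only the coefficient of t^3 is needed; take it from each L_i and combine:
0·(-1/6) + (-6)·(1/2) + (-4)·(-1/2) + (-6)·(1/6) = -2

-2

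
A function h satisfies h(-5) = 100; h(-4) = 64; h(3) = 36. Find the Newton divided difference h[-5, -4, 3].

h[-5,-4] = (64 - 100) / (-4 - (-5)) = -36
h[-4,3] = (36 - 64) / (3 - (-4)) = -4
h[-5,-4,3] = (-4 - (-36)) / (3 - (-5)) = 4

4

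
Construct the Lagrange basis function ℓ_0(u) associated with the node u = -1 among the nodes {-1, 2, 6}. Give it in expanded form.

ℓ_0(u) = (1/21)u^2 - (8/21)u + 4/7

ℓ_0(u) = (u - 2)(u - 6) / [(-3)·(-7)]
       = (u^2 - 8u + 12) / (21)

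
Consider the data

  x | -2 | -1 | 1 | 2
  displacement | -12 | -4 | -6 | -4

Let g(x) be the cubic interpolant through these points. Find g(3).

8

Evaluate each Lagrange basis at x = 3:
L_0(3) = (4)·(2)·(1)/[(-1)·(-3)·(-4)] = -2/3
L_1(3) = (5)·(2)·(1)/[(1)·(-2)·(-3)] = 5/3
L_2(3) = (5)·(4)·(1)/[(3)·(2)·(-1)] = -10/3
L_3(3) = (5)·(4)·(2)/[(4)·(3)·(1)] = 10/3
Sum: (-12)·(-2/3) + (-4)·(5/3) + (-6)·(-10/3) + (-4)·(10/3) = 8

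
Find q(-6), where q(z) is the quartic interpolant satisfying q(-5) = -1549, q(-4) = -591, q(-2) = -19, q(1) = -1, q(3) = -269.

L_0(-6) = (-2)·(-4)·(-7)·(-9)/[(-1)·(-3)·(-6)·(-8)] = 7/2
L_1(-6) = (-1)·(-4)·(-7)·(-9)/[(1)·(-2)·(-5)·(-7)] = -18/5
L_2(-6) = (-1)·(-2)·(-7)·(-9)/[(3)·(2)·(-3)·(-5)] = 7/5
L_3(-6) = (-1)·(-2)·(-4)·(-9)/[(6)·(5)·(3)·(-2)] = -2/5
L_4(-6) = (-1)·(-2)·(-4)·(-7)/[(8)·(7)·(5)·(2)] = 1/10
Sum: (-1549)·(7/2) + (-591)·(-18/5) + (-19)·(7/5) + (-1)·(-2/5) + (-269)·(1/10) = -3347

-3347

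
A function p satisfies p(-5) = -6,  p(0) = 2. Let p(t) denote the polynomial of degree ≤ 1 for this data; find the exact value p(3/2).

Evaluate each Lagrange basis at t = 3/2:
L_0(3/2) = (3/2)/[(-5)] = -3/10
L_1(3/2) = (13/2)/[(5)] = 13/10
Sum: (-6)·(-3/10) + 2·(13/10) = 22/5

22/5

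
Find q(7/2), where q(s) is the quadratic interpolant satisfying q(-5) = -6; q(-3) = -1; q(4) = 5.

2603/504

Evaluate each Lagrange basis at s = 7/2:
L_0(7/2) = (13/2)·(-1/2)/[(-2)·(-9)] = -13/72
L_1(7/2) = (17/2)·(-1/2)/[(2)·(-7)] = 17/56
L_2(7/2) = (17/2)·(13/2)/[(9)·(7)] = 221/252
Sum: (-6)·(-13/72) + (-1)·(17/56) + 5·(221/252) = 2603/504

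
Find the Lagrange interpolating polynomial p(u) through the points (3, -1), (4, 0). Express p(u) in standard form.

p(u) = u - 4

L_0(u) = (u - 4) / [-1] = -u + 4
L_1(u) = (u - 3) / [1] = u - 3
p(u) = (-1)·L_0 + 0·L_1
  (-1)·L_0(u) = u - 4
  0·L_1(u) = 0
Adding term by term: u - 4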